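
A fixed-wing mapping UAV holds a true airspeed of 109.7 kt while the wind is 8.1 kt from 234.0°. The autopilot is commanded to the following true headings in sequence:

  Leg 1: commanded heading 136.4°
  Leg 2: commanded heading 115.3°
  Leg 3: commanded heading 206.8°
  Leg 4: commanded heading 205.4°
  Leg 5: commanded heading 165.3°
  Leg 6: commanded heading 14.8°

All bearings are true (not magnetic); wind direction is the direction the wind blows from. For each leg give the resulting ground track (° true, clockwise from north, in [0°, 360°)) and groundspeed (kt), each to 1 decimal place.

Leg 1: heading 136.4°; drift -4.1° → track 132.3°, groundspeed 111.1 kt
Leg 2: heading 115.3°; drift -3.6° → track 111.7°, groundspeed 113.8 kt
Leg 3: heading 206.8°; drift -2.1° → track 204.7°, groundspeed 102.6 kt
Leg 4: heading 205.4°; drift -2.2° → track 203.2°, groundspeed 102.7 kt
Leg 5: heading 165.3°; drift -4.0° → track 161.3°, groundspeed 107.0 kt
Leg 6: heading 14.8°; drift +2.5° → track 17.3°, groundspeed 116.1 kt

Leg 1: track=132.3°, groundspeed=111.1 kt
Leg 2: track=111.7°, groundspeed=113.8 kt
Leg 3: track=204.7°, groundspeed=102.6 kt
Leg 4: track=203.2°, groundspeed=102.7 kt
Leg 5: track=161.3°, groundspeed=107.0 kt
Leg 6: track=17.3°, groundspeed=116.1 kt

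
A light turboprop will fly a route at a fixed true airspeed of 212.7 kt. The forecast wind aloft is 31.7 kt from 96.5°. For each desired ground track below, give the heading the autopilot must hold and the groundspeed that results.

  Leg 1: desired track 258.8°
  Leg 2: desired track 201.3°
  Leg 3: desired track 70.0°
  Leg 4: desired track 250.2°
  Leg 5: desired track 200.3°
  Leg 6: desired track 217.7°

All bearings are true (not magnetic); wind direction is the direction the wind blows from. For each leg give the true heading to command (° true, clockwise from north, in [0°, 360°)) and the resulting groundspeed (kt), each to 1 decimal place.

Leg 1: heading=256.2°, groundspeed=242.7 kt
Leg 2: heading=193.0°, groundspeed=218.6 kt
Leg 3: heading=73.8°, groundspeed=183.9 kt
Leg 4: heading=246.4°, groundspeed=240.7 kt
Leg 5: heading=192.0°, groundspeed=218.0 kt
Leg 6: heading=210.4°, groundspeed=227.4 kt

Leg 1: desired track 258.8°; wind correction -2.6° → command heading 256.2°, groundspeed 242.7 kt
Leg 2: desired track 201.3°; wind correction -8.3° → command heading 193.0°, groundspeed 218.6 kt
Leg 3: desired track 70.0°; wind correction +3.8° → command heading 73.8°, groundspeed 183.9 kt
Leg 4: desired track 250.2°; wind correction -3.8° → command heading 246.4°, groundspeed 240.7 kt
Leg 5: desired track 200.3°; wind correction -8.3° → command heading 192.0°, groundspeed 218.0 kt
Leg 6: desired track 217.7°; wind correction -7.3° → command heading 210.4°, groundspeed 227.4 kt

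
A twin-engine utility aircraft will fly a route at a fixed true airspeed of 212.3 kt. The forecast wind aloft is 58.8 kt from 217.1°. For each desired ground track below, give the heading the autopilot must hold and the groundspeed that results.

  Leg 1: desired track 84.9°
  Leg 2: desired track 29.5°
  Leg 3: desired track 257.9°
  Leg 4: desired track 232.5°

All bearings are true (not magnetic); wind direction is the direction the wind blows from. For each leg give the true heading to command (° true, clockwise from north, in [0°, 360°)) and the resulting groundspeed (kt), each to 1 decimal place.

Leg 1: desired track 84.9°; wind correction +11.8° → command heading 96.7°, groundspeed 247.3 kt
Leg 2: desired track 29.5°; wind correction -2.1° → command heading 27.4°, groundspeed 270.4 kt
Leg 3: desired track 257.9°; wind correction -10.4° → command heading 247.5°, groundspeed 164.3 kt
Leg 4: desired track 232.5°; wind correction -4.2° → command heading 228.3°, groundspeed 155.0 kt

Leg 1: heading=96.7°, groundspeed=247.3 kt
Leg 2: heading=27.4°, groundspeed=270.4 kt
Leg 3: heading=247.5°, groundspeed=164.3 kt
Leg 4: heading=228.3°, groundspeed=155.0 kt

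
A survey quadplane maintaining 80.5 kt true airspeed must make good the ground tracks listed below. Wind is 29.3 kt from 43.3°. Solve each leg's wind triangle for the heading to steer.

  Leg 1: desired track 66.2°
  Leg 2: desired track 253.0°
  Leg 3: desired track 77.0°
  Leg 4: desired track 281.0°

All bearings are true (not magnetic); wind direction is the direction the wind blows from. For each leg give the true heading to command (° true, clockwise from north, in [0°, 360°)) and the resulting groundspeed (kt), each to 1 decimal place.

Leg 1: heading=58.1°, groundspeed=52.7 kt
Leg 2: heading=263.4°, groundspeed=104.6 kt
Leg 3: heading=65.3°, groundspeed=54.5 kt
Leg 4: heading=298.9°, groundspeed=92.3 kt

Leg 1: desired track 66.2°; wind correction -8.1° → command heading 58.1°, groundspeed 52.7 kt
Leg 2: desired track 253.0°; wind correction +10.4° → command heading 263.4°, groundspeed 104.6 kt
Leg 3: desired track 77.0°; wind correction -11.7° → command heading 65.3°, groundspeed 54.5 kt
Leg 4: desired track 281.0°; wind correction +17.9° → command heading 298.9°, groundspeed 92.3 kt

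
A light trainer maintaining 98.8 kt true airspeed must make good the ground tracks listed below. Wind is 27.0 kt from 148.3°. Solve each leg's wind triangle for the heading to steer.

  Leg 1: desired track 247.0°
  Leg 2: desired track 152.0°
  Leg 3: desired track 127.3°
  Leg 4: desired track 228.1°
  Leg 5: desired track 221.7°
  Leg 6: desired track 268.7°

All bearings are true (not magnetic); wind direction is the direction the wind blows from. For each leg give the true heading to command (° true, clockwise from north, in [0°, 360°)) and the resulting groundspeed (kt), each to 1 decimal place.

Leg 1: heading=231.3°, groundspeed=99.2 kt
Leg 2: heading=151.0°, groundspeed=71.8 kt
Leg 3: heading=132.9°, groundspeed=73.1 kt
Leg 4: heading=212.5°, groundspeed=90.4 kt
Leg 5: heading=206.5°, groundspeed=87.6 kt
Leg 6: heading=255.1°, groundspeed=109.7 kt

Leg 1: desired track 247.0°; wind correction -15.7° → command heading 231.3°, groundspeed 99.2 kt
Leg 2: desired track 152.0°; wind correction -1.0° → command heading 151.0°, groundspeed 71.8 kt
Leg 3: desired track 127.3°; wind correction +5.6° → command heading 132.9°, groundspeed 73.1 kt
Leg 4: desired track 228.1°; wind correction -15.6° → command heading 212.5°, groundspeed 90.4 kt
Leg 5: desired track 221.7°; wind correction -15.2° → command heading 206.5°, groundspeed 87.6 kt
Leg 6: desired track 268.7°; wind correction -13.6° → command heading 255.1°, groundspeed 109.7 kt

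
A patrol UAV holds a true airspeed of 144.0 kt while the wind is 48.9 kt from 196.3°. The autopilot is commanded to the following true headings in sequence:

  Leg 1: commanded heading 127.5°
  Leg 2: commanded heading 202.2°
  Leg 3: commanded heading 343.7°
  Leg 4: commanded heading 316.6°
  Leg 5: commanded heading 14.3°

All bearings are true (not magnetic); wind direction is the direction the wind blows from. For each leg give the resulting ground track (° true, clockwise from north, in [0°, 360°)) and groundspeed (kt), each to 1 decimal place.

Leg 1: heading 127.5°; drift -19.8° → track 107.7°, groundspeed 134.3 kt
Leg 2: heading 202.2°; drift +3.0° → track 205.2°, groundspeed 95.5 kt
Leg 3: heading 343.7°; drift +8.1° → track 351.8°, groundspeed 187.1 kt
Leg 4: heading 316.6°; drift +14.1° → track 330.7°, groundspeed 173.9 kt
Leg 5: heading 14.3°; drift +0.5° → track 14.8°, groundspeed 192.9 kt

Leg 1: track=107.7°, groundspeed=134.3 kt
Leg 2: track=205.2°, groundspeed=95.5 kt
Leg 3: track=351.8°, groundspeed=187.1 kt
Leg 4: track=330.7°, groundspeed=173.9 kt
Leg 5: track=14.8°, groundspeed=192.9 kt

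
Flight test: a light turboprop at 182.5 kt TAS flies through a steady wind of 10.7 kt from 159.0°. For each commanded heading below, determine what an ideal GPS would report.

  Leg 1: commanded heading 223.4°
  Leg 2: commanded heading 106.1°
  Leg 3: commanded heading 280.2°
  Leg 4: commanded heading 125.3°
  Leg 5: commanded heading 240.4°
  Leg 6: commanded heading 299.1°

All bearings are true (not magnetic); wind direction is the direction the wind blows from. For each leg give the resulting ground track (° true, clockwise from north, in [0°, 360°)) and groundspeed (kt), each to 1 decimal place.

Leg 1: track=226.5°, groundspeed=178.1 kt
Leg 2: track=103.3°, groundspeed=176.3 kt
Leg 3: track=283.0°, groundspeed=188.3 kt
Leg 4: track=123.3°, groundspeed=173.7 kt
Leg 5: track=243.7°, groundspeed=181.2 kt
Leg 6: track=301.2°, groundspeed=190.8 kt

Leg 1: heading 223.4°; drift +3.1° → track 226.5°, groundspeed 178.1 kt
Leg 2: heading 106.1°; drift -2.8° → track 103.3°, groundspeed 176.3 kt
Leg 3: heading 280.2°; drift +2.8° → track 283.0°, groundspeed 188.3 kt
Leg 4: heading 125.3°; drift -2.0° → track 123.3°, groundspeed 173.7 kt
Leg 5: heading 240.4°; drift +3.3° → track 243.7°, groundspeed 181.2 kt
Leg 6: heading 299.1°; drift +2.1° → track 301.2°, groundspeed 190.8 kt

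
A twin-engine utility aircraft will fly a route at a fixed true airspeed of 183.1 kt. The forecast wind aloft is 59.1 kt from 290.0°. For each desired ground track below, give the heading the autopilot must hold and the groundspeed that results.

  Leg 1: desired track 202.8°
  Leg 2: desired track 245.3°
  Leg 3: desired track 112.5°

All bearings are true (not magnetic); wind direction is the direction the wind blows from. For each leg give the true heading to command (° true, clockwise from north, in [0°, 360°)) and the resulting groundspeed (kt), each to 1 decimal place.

Leg 1: heading=221.6°, groundspeed=170.4 kt
Leg 2: heading=258.4°, groundspeed=136.3 kt
Leg 3: heading=113.3°, groundspeed=242.1 kt

Leg 1: desired track 202.8°; wind correction +18.8° → command heading 221.6°, groundspeed 170.4 kt
Leg 2: desired track 245.3°; wind correction +13.1° → command heading 258.4°, groundspeed 136.3 kt
Leg 3: desired track 112.5°; wind correction +0.8° → command heading 113.3°, groundspeed 242.1 kt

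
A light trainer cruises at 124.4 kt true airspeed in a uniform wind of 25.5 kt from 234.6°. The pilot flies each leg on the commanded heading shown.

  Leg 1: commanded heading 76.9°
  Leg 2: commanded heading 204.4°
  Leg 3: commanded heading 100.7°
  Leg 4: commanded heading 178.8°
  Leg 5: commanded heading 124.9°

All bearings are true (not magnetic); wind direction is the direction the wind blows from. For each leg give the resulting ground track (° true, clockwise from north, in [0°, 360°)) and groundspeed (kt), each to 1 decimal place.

Leg 1: heading 76.9°; drift -3.7° → track 73.2°, groundspeed 148.3 kt
Leg 2: heading 204.4°; drift -7.1° → track 197.3°, groundspeed 103.2 kt
Leg 3: heading 100.7°; drift -7.4° → track 93.3°, groundspeed 143.3 kt
Leg 4: heading 178.8°; drift -10.8° → track 168.0°, groundspeed 112.1 kt
Leg 5: heading 124.9°; drift -10.2° → track 114.7°, groundspeed 135.1 kt

Leg 1: track=73.2°, groundspeed=148.3 kt
Leg 2: track=197.3°, groundspeed=103.2 kt
Leg 3: track=93.3°, groundspeed=143.3 kt
Leg 4: track=168.0°, groundspeed=112.1 kt
Leg 5: track=114.7°, groundspeed=135.1 kt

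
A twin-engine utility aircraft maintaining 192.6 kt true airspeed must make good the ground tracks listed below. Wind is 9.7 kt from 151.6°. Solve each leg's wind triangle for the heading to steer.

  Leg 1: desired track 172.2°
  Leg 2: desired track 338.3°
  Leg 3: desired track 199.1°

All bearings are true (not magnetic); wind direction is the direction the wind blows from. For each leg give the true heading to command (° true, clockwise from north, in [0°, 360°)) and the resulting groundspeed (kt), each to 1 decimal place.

Leg 1: heading=171.2°, groundspeed=183.5 kt
Leg 2: heading=338.6°, groundspeed=202.2 kt
Leg 3: heading=197.0°, groundspeed=185.9 kt

Leg 1: desired track 172.2°; wind correction -1.0° → command heading 171.2°, groundspeed 183.5 kt
Leg 2: desired track 338.3°; wind correction +0.3° → command heading 338.6°, groundspeed 202.2 kt
Leg 3: desired track 199.1°; wind correction -2.1° → command heading 197.0°, groundspeed 185.9 kt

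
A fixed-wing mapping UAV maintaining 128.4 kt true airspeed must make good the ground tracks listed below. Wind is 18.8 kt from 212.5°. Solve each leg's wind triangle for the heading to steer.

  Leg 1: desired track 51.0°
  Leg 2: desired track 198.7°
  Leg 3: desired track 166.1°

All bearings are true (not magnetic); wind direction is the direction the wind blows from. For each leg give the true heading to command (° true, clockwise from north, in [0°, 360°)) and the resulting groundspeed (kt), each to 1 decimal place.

Leg 1: heading=53.7°, groundspeed=146.1 kt
Leg 2: heading=200.7°, groundspeed=110.1 kt
Leg 3: heading=172.2°, groundspeed=114.7 kt

Leg 1: desired track 51.0°; wind correction +2.7° → command heading 53.7°, groundspeed 146.1 kt
Leg 2: desired track 198.7°; wind correction +2.0° → command heading 200.7°, groundspeed 110.1 kt
Leg 3: desired track 166.1°; wind correction +6.1° → command heading 172.2°, groundspeed 114.7 kt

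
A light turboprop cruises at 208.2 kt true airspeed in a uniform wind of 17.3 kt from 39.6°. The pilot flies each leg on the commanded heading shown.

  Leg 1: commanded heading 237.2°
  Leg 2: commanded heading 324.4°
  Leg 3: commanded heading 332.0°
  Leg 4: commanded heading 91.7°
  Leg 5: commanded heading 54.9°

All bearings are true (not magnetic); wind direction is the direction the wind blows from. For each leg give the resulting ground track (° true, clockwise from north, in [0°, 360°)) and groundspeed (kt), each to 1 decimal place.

Leg 1: track=235.9°, groundspeed=224.8 kt
Leg 2: track=319.7°, groundspeed=204.5 kt
Leg 3: track=327.5°, groundspeed=202.2 kt
Leg 4: track=95.7°, groundspeed=198.0 kt
Leg 5: track=56.3°, groundspeed=191.6 kt

Leg 1: heading 237.2°; drift -1.3° → track 235.9°, groundspeed 224.8 kt
Leg 2: heading 324.4°; drift -4.7° → track 319.7°, groundspeed 204.5 kt
Leg 3: heading 332.0°; drift -4.5° → track 327.5°, groundspeed 202.2 kt
Leg 4: heading 91.7°; drift +4.0° → track 95.7°, groundspeed 198.0 kt
Leg 5: heading 54.9°; drift +1.4° → track 56.3°, groundspeed 191.6 kt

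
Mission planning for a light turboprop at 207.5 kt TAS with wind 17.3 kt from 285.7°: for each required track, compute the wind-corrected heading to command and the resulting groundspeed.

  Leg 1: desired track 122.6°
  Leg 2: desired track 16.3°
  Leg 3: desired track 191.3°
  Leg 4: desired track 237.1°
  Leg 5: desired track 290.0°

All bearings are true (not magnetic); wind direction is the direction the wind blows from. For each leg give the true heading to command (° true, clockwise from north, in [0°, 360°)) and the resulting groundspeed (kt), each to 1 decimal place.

Leg 1: heading=124.0°, groundspeed=224.0 kt
Leg 2: heading=11.5°, groundspeed=207.0 kt
Leg 3: heading=196.1°, groundspeed=208.1 kt
Leg 4: heading=240.7°, groundspeed=195.7 kt
Leg 5: heading=289.6°, groundspeed=190.2 kt

Leg 1: desired track 122.6°; wind correction +1.4° → command heading 124.0°, groundspeed 224.0 kt
Leg 2: desired track 16.3°; wind correction -4.8° → command heading 11.5°, groundspeed 207.0 kt
Leg 3: desired track 191.3°; wind correction +4.8° → command heading 196.1°, groundspeed 208.1 kt
Leg 4: desired track 237.1°; wind correction +3.6° → command heading 240.7°, groundspeed 195.7 kt
Leg 5: desired track 290.0°; wind correction -0.4° → command heading 289.6°, groundspeed 190.2 kt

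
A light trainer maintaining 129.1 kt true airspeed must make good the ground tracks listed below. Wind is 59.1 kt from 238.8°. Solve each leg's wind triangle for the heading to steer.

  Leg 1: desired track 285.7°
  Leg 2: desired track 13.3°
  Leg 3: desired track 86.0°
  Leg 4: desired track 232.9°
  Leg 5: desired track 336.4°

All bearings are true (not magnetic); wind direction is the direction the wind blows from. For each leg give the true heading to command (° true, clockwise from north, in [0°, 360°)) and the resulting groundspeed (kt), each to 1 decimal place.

Leg 1: desired track 285.7°; wind correction -19.5° → command heading 266.2°, groundspeed 81.3 kt
Leg 2: desired track 13.3°; wind correction -19.1° → command heading 354.2°, groundspeed 163.4 kt
Leg 3: desired track 86.0°; wind correction +12.1° → command heading 98.1°, groundspeed 178.8 kt
Leg 4: desired track 232.9°; wind correction +2.7° → command heading 235.6°, groundspeed 70.2 kt
Leg 5: desired track 336.4°; wind correction -27.0° → command heading 309.4°, groundspeed 122.9 kt

Leg 1: heading=266.2°, groundspeed=81.3 kt
Leg 2: heading=354.2°, groundspeed=163.4 kt
Leg 3: heading=98.1°, groundspeed=178.8 kt
Leg 4: heading=235.6°, groundspeed=70.2 kt
Leg 5: heading=309.4°, groundspeed=122.9 kt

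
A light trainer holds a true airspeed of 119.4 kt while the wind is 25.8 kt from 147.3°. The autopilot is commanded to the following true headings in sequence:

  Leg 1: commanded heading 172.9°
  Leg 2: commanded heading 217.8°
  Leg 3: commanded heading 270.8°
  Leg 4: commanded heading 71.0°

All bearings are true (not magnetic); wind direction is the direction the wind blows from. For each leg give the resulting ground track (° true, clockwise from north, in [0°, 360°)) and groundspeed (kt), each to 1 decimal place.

Leg 1: heading 172.9°; drift +6.6° → track 179.5°, groundspeed 96.8 kt
Leg 2: heading 217.8°; drift +12.4° → track 230.2°, groundspeed 113.4 kt
Leg 3: heading 270.8°; drift +9.1° → track 279.9°, groundspeed 135.4 kt
Leg 4: heading 71.0°; drift -12.5° → track 58.5°, groundspeed 116.0 kt

Leg 1: track=179.5°, groundspeed=96.8 kt
Leg 2: track=230.2°, groundspeed=113.4 kt
Leg 3: track=279.9°, groundspeed=135.4 kt
Leg 4: track=58.5°, groundspeed=116.0 kt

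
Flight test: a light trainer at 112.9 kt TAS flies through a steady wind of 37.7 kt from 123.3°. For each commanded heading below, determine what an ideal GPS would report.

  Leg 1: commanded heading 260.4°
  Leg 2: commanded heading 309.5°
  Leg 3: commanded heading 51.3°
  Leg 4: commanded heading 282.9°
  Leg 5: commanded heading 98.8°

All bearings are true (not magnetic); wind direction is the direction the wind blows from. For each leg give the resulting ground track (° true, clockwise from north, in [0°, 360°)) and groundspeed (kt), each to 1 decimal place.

Leg 1: track=270.8°, groundspeed=142.8 kt
Leg 2: track=307.9°, groundspeed=150.4 kt
Leg 3: track=31.8°, groundspeed=107.4 kt
Leg 4: track=288.0°, groundspeed=148.8 kt
Leg 5: track=87.5°, groundspeed=80.1 kt

Leg 1: heading 260.4°; drift +10.4° → track 270.8°, groundspeed 142.8 kt
Leg 2: heading 309.5°; drift -1.6° → track 307.9°, groundspeed 150.4 kt
Leg 3: heading 51.3°; drift -19.5° → track 31.8°, groundspeed 107.4 kt
Leg 4: heading 282.9°; drift +5.1° → track 288.0°, groundspeed 148.8 kt
Leg 5: heading 98.8°; drift -11.3° → track 87.5°, groundspeed 80.1 kt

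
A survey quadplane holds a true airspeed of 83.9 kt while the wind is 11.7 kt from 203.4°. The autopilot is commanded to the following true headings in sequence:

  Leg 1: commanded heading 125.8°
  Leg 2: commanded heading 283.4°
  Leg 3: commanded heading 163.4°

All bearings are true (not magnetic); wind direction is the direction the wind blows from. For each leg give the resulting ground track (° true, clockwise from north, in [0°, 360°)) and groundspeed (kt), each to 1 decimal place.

Leg 1: track=117.8°, groundspeed=82.2 kt
Leg 2: track=291.4°, groundspeed=82.7 kt
Leg 3: track=157.7°, groundspeed=75.3 kt

Leg 1: heading 125.8°; drift -8.0° → track 117.8°, groundspeed 82.2 kt
Leg 2: heading 283.4°; drift +8.0° → track 291.4°, groundspeed 82.7 kt
Leg 3: heading 163.4°; drift -5.7° → track 157.7°, groundspeed 75.3 kt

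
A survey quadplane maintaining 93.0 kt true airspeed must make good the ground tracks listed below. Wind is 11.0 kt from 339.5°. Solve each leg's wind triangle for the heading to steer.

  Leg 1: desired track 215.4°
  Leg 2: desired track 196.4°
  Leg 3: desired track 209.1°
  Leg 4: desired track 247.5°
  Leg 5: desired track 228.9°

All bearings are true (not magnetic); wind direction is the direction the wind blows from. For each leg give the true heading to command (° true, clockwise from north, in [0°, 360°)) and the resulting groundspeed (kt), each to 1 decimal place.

Leg 1: heading=221.0°, groundspeed=98.7 kt
Leg 2: heading=200.5°, groundspeed=101.6 kt
Leg 3: heading=214.3°, groundspeed=99.8 kt
Leg 4: heading=254.3°, groundspeed=92.7 kt
Leg 5: heading=235.3°, groundspeed=96.3 kt

Leg 1: desired track 215.4°; wind correction +5.6° → command heading 221.0°, groundspeed 98.7 kt
Leg 2: desired track 196.4°; wind correction +4.1° → command heading 200.5°, groundspeed 101.6 kt
Leg 3: desired track 209.1°; wind correction +5.2° → command heading 214.3°, groundspeed 99.8 kt
Leg 4: desired track 247.5°; wind correction +6.8° → command heading 254.3°, groundspeed 92.7 kt
Leg 5: desired track 228.9°; wind correction +6.4° → command heading 235.3°, groundspeed 96.3 kt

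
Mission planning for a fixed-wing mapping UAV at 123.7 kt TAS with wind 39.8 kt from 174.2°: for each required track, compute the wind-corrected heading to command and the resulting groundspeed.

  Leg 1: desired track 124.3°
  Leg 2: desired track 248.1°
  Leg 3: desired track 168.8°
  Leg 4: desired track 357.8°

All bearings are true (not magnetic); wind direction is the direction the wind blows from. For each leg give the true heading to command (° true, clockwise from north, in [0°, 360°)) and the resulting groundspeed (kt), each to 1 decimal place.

Leg 1: desired track 124.3°; wind correction +14.2° → command heading 138.5°, groundspeed 94.3 kt
Leg 2: desired track 248.1°; wind correction -18.0° → command heading 230.1°, groundspeed 106.6 kt
Leg 3: desired track 168.8°; wind correction +1.7° → command heading 170.5°, groundspeed 84.0 kt
Leg 4: desired track 357.8°; wind correction +1.2° → command heading 359.0°, groundspeed 163.4 kt

Leg 1: heading=138.5°, groundspeed=94.3 kt
Leg 2: heading=230.1°, groundspeed=106.6 kt
Leg 3: heading=170.5°, groundspeed=84.0 kt
Leg 4: heading=359.0°, groundspeed=163.4 kt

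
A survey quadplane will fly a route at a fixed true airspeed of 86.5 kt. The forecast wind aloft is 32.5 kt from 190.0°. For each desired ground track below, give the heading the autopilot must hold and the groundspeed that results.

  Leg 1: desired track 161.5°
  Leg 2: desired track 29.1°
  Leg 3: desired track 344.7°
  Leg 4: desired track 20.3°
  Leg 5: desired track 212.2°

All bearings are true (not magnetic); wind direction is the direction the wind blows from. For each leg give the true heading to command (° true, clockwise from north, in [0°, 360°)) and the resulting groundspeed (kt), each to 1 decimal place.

Leg 1: heading=171.8°, groundspeed=56.5 kt
Leg 2: heading=36.2°, groundspeed=116.6 kt
Leg 3: heading=335.5°, groundspeed=114.8 kt
Leg 4: heading=24.2°, groundspeed=118.3 kt
Leg 5: heading=204.0°, groundspeed=55.5 kt

Leg 1: desired track 161.5°; wind correction +10.3° → command heading 171.8°, groundspeed 56.5 kt
Leg 2: desired track 29.1°; wind correction +7.1° → command heading 36.2°, groundspeed 116.6 kt
Leg 3: desired track 344.7°; wind correction -9.2° → command heading 335.5°, groundspeed 114.8 kt
Leg 4: desired track 20.3°; wind correction +3.9° → command heading 24.2°, groundspeed 118.3 kt
Leg 5: desired track 212.2°; wind correction -8.2° → command heading 204.0°, groundspeed 55.5 kt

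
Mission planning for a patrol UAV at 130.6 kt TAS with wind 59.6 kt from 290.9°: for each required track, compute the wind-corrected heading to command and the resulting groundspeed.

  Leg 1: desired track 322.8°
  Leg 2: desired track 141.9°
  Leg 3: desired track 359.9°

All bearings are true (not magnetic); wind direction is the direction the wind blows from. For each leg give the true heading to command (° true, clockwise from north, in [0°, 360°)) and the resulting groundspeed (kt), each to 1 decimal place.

Leg 1: heading=308.8°, groundspeed=76.1 kt
Leg 2: heading=155.5°, groundspeed=178.0 kt
Leg 3: heading=334.7°, groundspeed=96.8 kt

Leg 1: desired track 322.8°; wind correction -14.0° → command heading 308.8°, groundspeed 76.1 kt
Leg 2: desired track 141.9°; wind correction +13.6° → command heading 155.5°, groundspeed 178.0 kt
Leg 3: desired track 359.9°; wind correction -25.2° → command heading 334.7°, groundspeed 96.8 kt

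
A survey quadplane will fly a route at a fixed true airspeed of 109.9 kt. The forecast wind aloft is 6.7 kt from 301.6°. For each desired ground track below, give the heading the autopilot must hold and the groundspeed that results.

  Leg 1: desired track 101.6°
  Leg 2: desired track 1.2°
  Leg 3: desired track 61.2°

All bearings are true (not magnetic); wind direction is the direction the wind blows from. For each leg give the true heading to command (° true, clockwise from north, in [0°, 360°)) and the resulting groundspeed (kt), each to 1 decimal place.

Leg 1: heading=100.4°, groundspeed=116.2 kt
Leg 2: heading=358.2°, groundspeed=106.4 kt
Leg 3: heading=58.2°, groundspeed=113.1 kt

Leg 1: desired track 101.6°; wind correction -1.2° → command heading 100.4°, groundspeed 116.2 kt
Leg 2: desired track 1.2°; wind correction -3.0° → command heading 358.2°, groundspeed 106.4 kt
Leg 3: desired track 61.2°; wind correction -3.0° → command heading 58.2°, groundspeed 113.1 kt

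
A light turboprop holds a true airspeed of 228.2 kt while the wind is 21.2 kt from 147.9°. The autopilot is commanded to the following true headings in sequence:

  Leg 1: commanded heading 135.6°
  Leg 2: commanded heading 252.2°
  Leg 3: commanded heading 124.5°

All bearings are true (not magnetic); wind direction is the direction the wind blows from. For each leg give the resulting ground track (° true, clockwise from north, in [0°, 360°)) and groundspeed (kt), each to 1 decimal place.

Leg 1: heading 135.6°; drift -1.2° → track 134.4°, groundspeed 207.5 kt
Leg 2: heading 252.2°; drift +5.0° → track 257.2°, groundspeed 234.3 kt
Leg 3: heading 124.5°; drift -2.3° → track 122.2°, groundspeed 208.9 kt

Leg 1: track=134.4°, groundspeed=207.5 kt
Leg 2: track=257.2°, groundspeed=234.3 kt
Leg 3: track=122.2°, groundspeed=208.9 kt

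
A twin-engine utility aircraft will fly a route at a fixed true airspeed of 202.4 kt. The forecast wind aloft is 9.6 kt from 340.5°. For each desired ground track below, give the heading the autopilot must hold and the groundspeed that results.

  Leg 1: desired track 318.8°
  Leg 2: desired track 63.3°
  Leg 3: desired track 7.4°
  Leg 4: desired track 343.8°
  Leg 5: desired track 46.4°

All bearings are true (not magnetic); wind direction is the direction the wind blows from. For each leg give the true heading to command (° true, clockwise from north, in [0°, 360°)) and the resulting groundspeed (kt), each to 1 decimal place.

Leg 1: heading=319.8°, groundspeed=193.4 kt
Leg 2: heading=60.6°, groundspeed=201.0 kt
Leg 3: heading=6.2°, groundspeed=193.8 kt
Leg 4: heading=343.6°, groundspeed=192.8 kt
Leg 5: heading=43.9°, groundspeed=198.3 kt

Leg 1: desired track 318.8°; wind correction +1.0° → command heading 319.8°, groundspeed 193.4 kt
Leg 2: desired track 63.3°; wind correction -2.7° → command heading 60.6°, groundspeed 201.0 kt
Leg 3: desired track 7.4°; wind correction -1.2° → command heading 6.2°, groundspeed 193.8 kt
Leg 4: desired track 343.8°; wind correction -0.2° → command heading 343.6°, groundspeed 192.8 kt
Leg 5: desired track 46.4°; wind correction -2.5° → command heading 43.9°, groundspeed 198.3 kt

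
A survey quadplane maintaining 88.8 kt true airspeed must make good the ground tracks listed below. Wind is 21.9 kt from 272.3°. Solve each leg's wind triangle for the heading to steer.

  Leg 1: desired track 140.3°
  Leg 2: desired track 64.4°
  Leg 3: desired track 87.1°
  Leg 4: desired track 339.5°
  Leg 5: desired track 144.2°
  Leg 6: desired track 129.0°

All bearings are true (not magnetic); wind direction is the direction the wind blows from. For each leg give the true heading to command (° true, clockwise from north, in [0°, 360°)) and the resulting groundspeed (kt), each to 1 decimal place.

Leg 1: heading=150.9°, groundspeed=101.9 kt
Leg 2: heading=57.8°, groundspeed=107.6 kt
Leg 3: heading=85.8°, groundspeed=110.6 kt
Leg 4: heading=326.4°, groundspeed=78.0 kt
Leg 5: heading=155.4°, groundspeed=100.6 kt
Leg 6: heading=137.5°, groundspeed=105.4 kt

Leg 1: desired track 140.3°; wind correction +10.6° → command heading 150.9°, groundspeed 101.9 kt
Leg 2: desired track 64.4°; wind correction -6.6° → command heading 57.8°, groundspeed 107.6 kt
Leg 3: desired track 87.1°; wind correction -1.3° → command heading 85.8°, groundspeed 110.6 kt
Leg 4: desired track 339.5°; wind correction -13.1° → command heading 326.4°, groundspeed 78.0 kt
Leg 5: desired track 144.2°; wind correction +11.2° → command heading 155.4°, groundspeed 100.6 kt
Leg 6: desired track 129.0°; wind correction +8.5° → command heading 137.5°, groundspeed 105.4 kt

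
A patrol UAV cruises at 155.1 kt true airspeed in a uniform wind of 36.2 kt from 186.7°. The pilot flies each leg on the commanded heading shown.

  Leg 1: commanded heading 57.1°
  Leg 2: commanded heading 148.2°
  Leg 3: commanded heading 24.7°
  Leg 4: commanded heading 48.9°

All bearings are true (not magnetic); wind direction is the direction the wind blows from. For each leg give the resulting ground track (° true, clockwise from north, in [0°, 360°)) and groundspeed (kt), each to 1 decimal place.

Leg 1: heading 57.1°; drift -8.9° → track 48.2°, groundspeed 180.3 kt
Leg 2: heading 148.2°; drift -10.1° → track 138.1°, groundspeed 128.8 kt
Leg 3: heading 24.7°; drift -3.4° → track 21.3°, groundspeed 189.9 kt
Leg 4: heading 48.9°; drift -7.6° → track 41.3°, groundspeed 183.5 kt

Leg 1: track=48.2°, groundspeed=180.3 kt
Leg 2: track=138.1°, groundspeed=128.8 kt
Leg 3: track=21.3°, groundspeed=189.9 kt
Leg 4: track=41.3°, groundspeed=183.5 kt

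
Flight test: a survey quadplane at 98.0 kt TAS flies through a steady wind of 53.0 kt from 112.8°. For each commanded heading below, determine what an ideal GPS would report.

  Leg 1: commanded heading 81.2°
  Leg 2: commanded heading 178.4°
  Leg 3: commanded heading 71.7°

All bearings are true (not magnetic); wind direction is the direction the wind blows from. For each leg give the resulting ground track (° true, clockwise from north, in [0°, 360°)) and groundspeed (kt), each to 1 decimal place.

Leg 1: track=53.5°, groundspeed=59.7 kt
Leg 2: track=210.8°, groundspeed=90.1 kt
Leg 3: track=40.7°, groundspeed=67.7 kt

Leg 1: heading 81.2°; drift -27.7° → track 53.5°, groundspeed 59.7 kt
Leg 2: heading 178.4°; drift +32.4° → track 210.8°, groundspeed 90.1 kt
Leg 3: heading 71.7°; drift -31.0° → track 40.7°, groundspeed 67.7 kt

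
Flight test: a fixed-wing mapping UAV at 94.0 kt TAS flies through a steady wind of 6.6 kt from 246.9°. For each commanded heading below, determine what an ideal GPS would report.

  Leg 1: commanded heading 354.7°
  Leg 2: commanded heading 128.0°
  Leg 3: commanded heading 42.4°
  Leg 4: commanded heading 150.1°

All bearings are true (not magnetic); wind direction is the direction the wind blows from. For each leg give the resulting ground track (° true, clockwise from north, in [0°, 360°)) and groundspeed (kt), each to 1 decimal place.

Leg 1: heading 354.7°; drift +3.7° → track 358.4°, groundspeed 96.2 kt
Leg 2: heading 128.0°; drift -3.4° → track 124.6°, groundspeed 97.4 kt
Leg 3: heading 42.4°; drift +1.6° → track 44.0°, groundspeed 100.0 kt
Leg 4: heading 150.1°; drift -4.0° → track 146.1°, groundspeed 95.0 kt

Leg 1: track=358.4°, groundspeed=96.2 kt
Leg 2: track=124.6°, groundspeed=97.4 kt
Leg 3: track=44.0°, groundspeed=100.0 kt
Leg 4: track=146.1°, groundspeed=95.0 kt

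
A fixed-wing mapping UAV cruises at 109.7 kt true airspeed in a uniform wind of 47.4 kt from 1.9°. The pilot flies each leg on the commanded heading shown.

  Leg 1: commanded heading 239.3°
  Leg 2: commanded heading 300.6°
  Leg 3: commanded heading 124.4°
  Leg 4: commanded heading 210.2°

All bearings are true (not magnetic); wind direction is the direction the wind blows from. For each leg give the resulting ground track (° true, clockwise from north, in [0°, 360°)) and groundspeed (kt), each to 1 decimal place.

Leg 1: track=222.8°, groundspeed=141.0 kt
Leg 2: track=275.0°, groundspeed=96.4 kt
Leg 3: track=140.9°, groundspeed=141.0 kt
Leg 4: track=201.8°, groundspeed=153.1 kt

Leg 1: heading 239.3°; drift -16.5° → track 222.8°, groundspeed 141.0 kt
Leg 2: heading 300.6°; drift -25.6° → track 275.0°, groundspeed 96.4 kt
Leg 3: heading 124.4°; drift +16.5° → track 140.9°, groundspeed 141.0 kt
Leg 4: heading 210.2°; drift -8.4° → track 201.8°, groundspeed 153.1 kt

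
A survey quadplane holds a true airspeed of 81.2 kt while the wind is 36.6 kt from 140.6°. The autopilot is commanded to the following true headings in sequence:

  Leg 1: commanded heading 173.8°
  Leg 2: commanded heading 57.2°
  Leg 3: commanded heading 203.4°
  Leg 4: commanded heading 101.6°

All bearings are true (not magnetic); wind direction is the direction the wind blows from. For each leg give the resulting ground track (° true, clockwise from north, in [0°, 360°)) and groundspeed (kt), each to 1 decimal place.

Leg 1: heading 173.8°; drift +21.6° → track 195.4°, groundspeed 54.4 kt
Leg 2: heading 57.2°; drift -25.3° → track 31.9°, groundspeed 85.1 kt
Leg 3: heading 203.4°; drift +26.8° → track 230.2°, groundspeed 72.2 kt
Leg 4: heading 101.6°; drift -23.6° → track 78.0°, groundspeed 57.6 kt

Leg 1: track=195.4°, groundspeed=54.4 kt
Leg 2: track=31.9°, groundspeed=85.1 kt
Leg 3: track=230.2°, groundspeed=72.2 kt
Leg 4: track=78.0°, groundspeed=57.6 kt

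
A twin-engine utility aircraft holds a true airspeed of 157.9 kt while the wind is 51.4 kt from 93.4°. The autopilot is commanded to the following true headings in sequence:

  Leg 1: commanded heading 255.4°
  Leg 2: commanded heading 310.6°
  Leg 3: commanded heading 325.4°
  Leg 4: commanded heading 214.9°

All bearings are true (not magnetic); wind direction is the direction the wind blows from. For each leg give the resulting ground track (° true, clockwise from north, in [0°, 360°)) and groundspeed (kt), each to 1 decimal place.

Leg 1: heading 255.4°; drift +4.4° → track 259.8°, groundspeed 207.4 kt
Leg 2: heading 310.6°; drift -8.9° → track 301.7°, groundspeed 201.3 kt
Leg 3: heading 325.4°; drift -12.1° → track 313.3°, groundspeed 193.8 kt
Leg 4: heading 214.9°; drift +13.3° → track 228.2°, groundspeed 189.9 kt

Leg 1: track=259.8°, groundspeed=207.4 kt
Leg 2: track=301.7°, groundspeed=201.3 kt
Leg 3: track=313.3°, groundspeed=193.8 kt
Leg 4: track=228.2°, groundspeed=189.9 kt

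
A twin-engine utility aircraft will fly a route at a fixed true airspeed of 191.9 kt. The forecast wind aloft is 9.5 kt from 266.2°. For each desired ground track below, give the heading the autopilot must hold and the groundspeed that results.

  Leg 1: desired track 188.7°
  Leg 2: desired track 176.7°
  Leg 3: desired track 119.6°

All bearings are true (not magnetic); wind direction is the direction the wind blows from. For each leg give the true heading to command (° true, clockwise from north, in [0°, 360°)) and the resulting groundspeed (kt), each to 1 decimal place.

Leg 1: heading=191.5°, groundspeed=189.6 kt
Leg 2: heading=179.5°, groundspeed=191.6 kt
Leg 3: heading=121.2°, groundspeed=199.8 kt

Leg 1: desired track 188.7°; wind correction +2.8° → command heading 191.5°, groundspeed 189.6 kt
Leg 2: desired track 176.7°; wind correction +2.8° → command heading 179.5°, groundspeed 191.6 kt
Leg 3: desired track 119.6°; wind correction +1.6° → command heading 121.2°, groundspeed 199.8 kt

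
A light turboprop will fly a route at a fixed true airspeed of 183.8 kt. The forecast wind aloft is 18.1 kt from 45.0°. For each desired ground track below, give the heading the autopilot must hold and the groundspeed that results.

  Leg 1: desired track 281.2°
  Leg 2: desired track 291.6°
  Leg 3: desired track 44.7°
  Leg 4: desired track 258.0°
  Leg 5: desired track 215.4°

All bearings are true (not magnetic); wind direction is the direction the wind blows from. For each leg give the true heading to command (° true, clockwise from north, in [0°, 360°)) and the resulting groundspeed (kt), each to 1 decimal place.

Leg 1: desired track 281.2°; wind correction +4.7° → command heading 285.9°, groundspeed 193.3 kt
Leg 2: desired track 291.6°; wind correction +5.2° → command heading 296.8°, groundspeed 190.2 kt
Leg 3: desired track 44.7°; wind correction +0.0° → command heading 44.7°, groundspeed 165.7 kt
Leg 4: desired track 258.0°; wind correction +3.1° → command heading 261.1°, groundspeed 198.7 kt
Leg 5: desired track 215.4°; wind correction -0.9° → command heading 214.5°, groundspeed 201.6 kt

Leg 1: heading=285.9°, groundspeed=193.3 kt
Leg 2: heading=296.8°, groundspeed=190.2 kt
Leg 3: heading=44.7°, groundspeed=165.7 kt
Leg 4: heading=261.1°, groundspeed=198.7 kt
Leg 5: heading=214.5°, groundspeed=201.6 kt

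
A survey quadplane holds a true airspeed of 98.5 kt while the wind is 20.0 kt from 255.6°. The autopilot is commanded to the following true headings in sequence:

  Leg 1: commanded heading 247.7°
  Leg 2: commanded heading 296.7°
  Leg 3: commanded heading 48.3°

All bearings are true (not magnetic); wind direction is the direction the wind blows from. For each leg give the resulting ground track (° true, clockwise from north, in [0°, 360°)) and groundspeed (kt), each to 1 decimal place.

Leg 1: track=245.7°, groundspeed=78.7 kt
Leg 2: track=305.7°, groundspeed=84.5 kt
Leg 3: track=52.8°, groundspeed=116.6 kt

Leg 1: heading 247.7°; drift -2.0° → track 245.7°, groundspeed 78.7 kt
Leg 2: heading 296.7°; drift +9.0° → track 305.7°, groundspeed 84.5 kt
Leg 3: heading 48.3°; drift +4.5° → track 52.8°, groundspeed 116.6 kt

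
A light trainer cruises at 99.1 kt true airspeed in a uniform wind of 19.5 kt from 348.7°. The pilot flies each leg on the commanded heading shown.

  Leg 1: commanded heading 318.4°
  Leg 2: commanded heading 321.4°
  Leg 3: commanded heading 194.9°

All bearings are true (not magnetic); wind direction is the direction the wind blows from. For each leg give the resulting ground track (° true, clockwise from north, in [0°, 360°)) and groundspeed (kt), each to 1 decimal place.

Leg 1: track=311.6°, groundspeed=82.9 kt
Leg 2: track=315.2°, groundspeed=82.3 kt
Leg 3: track=190.7°, groundspeed=116.9 kt

Leg 1: heading 318.4°; drift -6.8° → track 311.6°, groundspeed 82.9 kt
Leg 2: heading 321.4°; drift -6.2° → track 315.2°, groundspeed 82.3 kt
Leg 3: heading 194.9°; drift -4.2° → track 190.7°, groundspeed 116.9 kt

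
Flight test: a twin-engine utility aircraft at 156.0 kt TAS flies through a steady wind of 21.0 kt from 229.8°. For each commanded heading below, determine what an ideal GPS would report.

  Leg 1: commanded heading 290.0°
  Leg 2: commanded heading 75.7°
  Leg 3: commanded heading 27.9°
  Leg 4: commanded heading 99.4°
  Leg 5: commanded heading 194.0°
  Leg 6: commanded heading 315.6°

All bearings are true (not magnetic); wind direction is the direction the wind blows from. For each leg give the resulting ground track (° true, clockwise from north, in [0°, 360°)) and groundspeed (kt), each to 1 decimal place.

Leg 1: track=297.1°, groundspeed=146.7 kt
Leg 2: track=72.7°, groundspeed=175.1 kt
Leg 3: track=30.5°, groundspeed=175.7 kt
Leg 4: track=94.0°, groundspeed=170.4 kt
Leg 5: track=188.9°, groundspeed=139.5 kt
Leg 6: track=323.3°, groundspeed=155.9 kt

Leg 1: heading 290.0°; drift +7.1° → track 297.1°, groundspeed 146.7 kt
Leg 2: heading 75.7°; drift -3.0° → track 72.7°, groundspeed 175.1 kt
Leg 3: heading 27.9°; drift +2.6° → track 30.5°, groundspeed 175.7 kt
Leg 4: heading 99.4°; drift -5.4° → track 94.0°, groundspeed 170.4 kt
Leg 5: heading 194.0°; drift -5.1° → track 188.9°, groundspeed 139.5 kt
Leg 6: heading 315.6°; drift +7.7° → track 323.3°, groundspeed 155.9 kt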